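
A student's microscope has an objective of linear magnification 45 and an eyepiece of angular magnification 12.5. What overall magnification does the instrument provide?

The overall magnification of a compound microscope is the product of the objective and eyepiece magnifications:
M = M_obj x M_eye = 45 x 12.5 = 562.5.

562.5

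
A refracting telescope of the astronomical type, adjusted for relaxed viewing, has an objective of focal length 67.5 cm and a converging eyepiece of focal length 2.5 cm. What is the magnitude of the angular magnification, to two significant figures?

|M| = f_obj/|f_eye| = 67.5/2.5 = 27.000.

27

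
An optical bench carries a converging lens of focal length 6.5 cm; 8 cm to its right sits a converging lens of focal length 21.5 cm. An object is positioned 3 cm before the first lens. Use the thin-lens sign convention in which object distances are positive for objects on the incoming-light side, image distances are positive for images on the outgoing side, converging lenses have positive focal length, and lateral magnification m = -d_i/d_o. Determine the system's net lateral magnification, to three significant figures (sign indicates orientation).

5.04

Applying the thin-lens equation to the first lens, 1/6.5 = 1/3 + 1/d_i1, which gives d_i1 = -5.571 cm.
Its lateral magnification is m_1 = -d_i1/d_o1 = -(-5.571)/3 = 1.8571.
The intermediate image is virtual, 5.571 cm to the left of lens 1, so d_o2 = L - d_i1 = 8 - (-5.571) = 13.571 cm.
Applying the thin-lens equation again with f_2 = 21.5 cm and d_o2 = 13.571 cm gives d_i2 = -36.802 cm.
m_2 = -(-36.802)/(13.571) = 2.7117.
The system's lateral magnification is m_1 m_2 = (1.8571)(2.7117) = 5.0360.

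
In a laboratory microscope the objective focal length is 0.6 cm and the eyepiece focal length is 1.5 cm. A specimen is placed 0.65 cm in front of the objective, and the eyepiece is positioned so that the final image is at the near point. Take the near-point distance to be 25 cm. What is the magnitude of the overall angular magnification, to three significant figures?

Objective: 1/d_i = 1/f_obj - 1/d_o = 1/0.6 - 1/0.65 = 0.12821 cm^-1, so d_i = 7.800 cm.
m_obj = -d_i/d_o = -7.800/0.65 = -12.000.
Eyepiece angular magnification (image at near point): M_eye = 1 + D/f_e = 1 + 25/1.5 = 17.667.
Overall M = m_obj x M_eye = (-12.000)(17.667) = -212.00.
|M| = 212.00.

212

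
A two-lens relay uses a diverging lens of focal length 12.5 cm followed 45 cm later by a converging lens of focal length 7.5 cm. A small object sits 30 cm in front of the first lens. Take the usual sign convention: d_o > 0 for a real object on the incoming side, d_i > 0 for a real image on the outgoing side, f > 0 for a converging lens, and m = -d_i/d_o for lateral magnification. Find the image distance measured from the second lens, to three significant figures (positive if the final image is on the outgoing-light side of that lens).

8.71 cm

Applying the thin-lens equation to the first lens, 1/(-12.5) = 1/30 + 1/d_i1, which gives d_i1 = -8.824 cm.
With d_i1 < 0 the first image is virtual and lies on the object side; the object distance for lens 2 is d_o2 = 45 - (-8.824) = 53.824 cm.
Applying the thin-lens equation again with f_2 = 7.5 cm and d_o2 = 53.824 cm gives d_i2 = 8.714 cm.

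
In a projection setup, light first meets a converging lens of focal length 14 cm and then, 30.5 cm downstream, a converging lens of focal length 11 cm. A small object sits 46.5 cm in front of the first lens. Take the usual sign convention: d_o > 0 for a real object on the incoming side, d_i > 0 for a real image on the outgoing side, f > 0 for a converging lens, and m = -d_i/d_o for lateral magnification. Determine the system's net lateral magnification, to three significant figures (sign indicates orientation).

Applying the thin-lens equation to the first lens, 1/14 = 1/46.5 + 1/d_i1, which gives d_i1 = 20.031 cm.
Its lateral magnification is m_1 = -d_i1/d_o1 = -(20.031)/46.5 = -0.4308.
Object distance for lens 2: d_o2 = 30.5 - 20.031 = 10.469 cm.
Applying the thin-lens equation again with f_2 = 11 cm and d_o2 = 10.469 cm gives d_i2 = -216.971 cm.
m_2 = -(-216.971)/(10.469) = 20.7246.
The system's lateral magnification is m_1 m_2 = (-0.4308)(20.7246) = -8.9275.

-8.93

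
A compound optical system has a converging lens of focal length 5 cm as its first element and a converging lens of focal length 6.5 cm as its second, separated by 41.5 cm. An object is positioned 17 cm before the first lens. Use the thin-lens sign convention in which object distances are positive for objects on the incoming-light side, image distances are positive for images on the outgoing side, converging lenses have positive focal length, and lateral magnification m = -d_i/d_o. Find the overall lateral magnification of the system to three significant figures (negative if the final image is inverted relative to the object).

Applying the thin-lens equation to the first lens, 1/5 = 1/17 + 1/d_i1, which gives d_i1 = 7.083 cm.
Its lateral magnification is m_1 = -d_i1/d_o1 = -(7.083)/17 = -0.4167.
The intermediate image is 7.083 cm to the right of lens 1, so d_o2 = L - d_i1 = 41.5 - 7.083 = 34.417 cm.
Applying the thin-lens equation again with f_2 = 6.5 cm and d_o2 = 34.417 cm gives d_i2 = 8.013 cm.
m_2 = -(8.013)/(34.417) = -0.2328.
The system's lateral magnification is m_1 m_2 = (-0.4167)(-0.2328) = 0.0970.

0.0970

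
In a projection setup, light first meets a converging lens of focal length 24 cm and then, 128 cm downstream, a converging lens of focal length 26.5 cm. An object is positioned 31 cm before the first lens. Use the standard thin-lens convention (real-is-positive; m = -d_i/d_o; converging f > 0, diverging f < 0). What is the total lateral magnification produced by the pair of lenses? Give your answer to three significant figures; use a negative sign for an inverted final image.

-19.0

First lens: d_i1 = 1/(1/24 - 1/31) = 106.286 cm.
m_1 = -(106.286)/31 = -3.4286.
Object distance for lens 2: d_o2 = 128 - 106.286 = 21.714 cm.
Second lens: d_i2 = 1/(1/26.5 - 1/(21.714)) = -120.239 cm.
m_2 = -(-120.239)/(21.714) = 5.5373.
Total m = m_1 x m_2 = (-3.4286)(5.5373) = -18.9851.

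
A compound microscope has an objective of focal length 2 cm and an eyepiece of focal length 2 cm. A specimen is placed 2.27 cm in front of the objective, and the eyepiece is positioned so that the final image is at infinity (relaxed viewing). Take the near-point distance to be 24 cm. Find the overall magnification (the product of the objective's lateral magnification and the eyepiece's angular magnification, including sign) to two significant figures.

Objective: 1/d_i = 1/f_obj - 1/d_o = 1/2 - 1/2.27 = 0.05947 cm^-1, so d_i = 16.815 cm.
m_obj = -d_i/d_o = -16.815/2.27 = -7.407.
Eyepiece angular magnification (image at infinity): M_eye = D/f_e = 24/2 = 12.000.
Overall M = m_obj x M_eye = (-7.407)(12.000) = -88.89.

-89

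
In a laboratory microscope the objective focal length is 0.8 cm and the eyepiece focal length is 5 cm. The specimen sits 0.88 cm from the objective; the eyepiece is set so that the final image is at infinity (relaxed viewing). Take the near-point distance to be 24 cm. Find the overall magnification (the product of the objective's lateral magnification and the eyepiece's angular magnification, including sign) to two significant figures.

-48

Objective: 1/d_i = 1/f_obj - 1/d_o = 1/0.8 - 1/0.88 = 0.11364 cm^-1, so d_i = 8.800 cm.
m_obj = -d_i/d_o = -8.800/0.88 = -10.000.
Eyepiece angular magnification (image at infinity): M_eye = D/f_e = 24/5 = 4.800.
Overall M = m_obj x M_eye = (-10.000)(4.800) = -48.00.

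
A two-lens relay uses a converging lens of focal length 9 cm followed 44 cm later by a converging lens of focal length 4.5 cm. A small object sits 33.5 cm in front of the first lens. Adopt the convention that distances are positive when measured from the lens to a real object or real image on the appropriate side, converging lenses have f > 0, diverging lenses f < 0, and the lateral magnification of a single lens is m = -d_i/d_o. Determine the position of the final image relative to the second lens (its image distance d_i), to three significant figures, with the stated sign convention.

Lens 1: 1/d_i1 = 1/f_1 - 1/d_o1 = 1/9 - 1/33.5 = 0.08126 cm^-1, so d_i1 = 12.306 cm.
Object distance for lens 2: d_o2 = 44 - 12.306 = 31.694 cm.
Lens 2: 1/d_i2 = 1/f_2 - 1/d_o2 = 1/4.5 - 1/(31.694) = 0.19067 cm^-1, so d_i2 = 5.245 cm.

5.24 cm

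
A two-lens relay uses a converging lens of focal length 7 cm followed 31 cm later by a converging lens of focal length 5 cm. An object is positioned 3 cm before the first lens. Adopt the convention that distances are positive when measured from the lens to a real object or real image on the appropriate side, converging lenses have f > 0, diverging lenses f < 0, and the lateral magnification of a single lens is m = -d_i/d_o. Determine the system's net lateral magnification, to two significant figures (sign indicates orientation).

-0.28

First lens: d_i1 = 1/(1/7 - 1/3) = -5.250 cm.
m_1 = -(-5.250)/3 = 1.7500.
The intermediate image is virtual, 5.250 cm to the left of lens 1, so d_o2 = L - d_i1 = 31 - (-5.250) = 36.250 cm.
Second lens: d_i2 = 1/(1/5 - 1/(36.250)) = 5.800 cm.
m_2 = -(5.800)/(36.250) = -0.1600.
Overall magnification: m = m_1 m_2 = -0.2800.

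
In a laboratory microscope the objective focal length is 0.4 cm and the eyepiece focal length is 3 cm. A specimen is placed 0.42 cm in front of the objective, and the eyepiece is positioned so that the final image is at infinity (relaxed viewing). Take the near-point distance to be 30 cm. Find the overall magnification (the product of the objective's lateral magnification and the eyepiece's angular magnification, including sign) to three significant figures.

-200

Objective: 1/d_i = 1/f_obj - 1/d_o = 1/0.4 - 1/0.42 = 0.11905 cm^-1, so d_i = 8.400 cm.
m_obj = -d_i/d_o = -8.400/0.42 = -20.000.
Eyepiece angular magnification (image at infinity): M_eye = D/f_e = 30/3 = 10.000.
Overall M = m_obj x M_eye = (-20.000)(10.000) = -200.00.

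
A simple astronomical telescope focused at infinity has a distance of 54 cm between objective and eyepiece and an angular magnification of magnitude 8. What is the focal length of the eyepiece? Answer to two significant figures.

6.0 cm

In normal adjustment the tube length equals f_obj + f_eye and |M| = f_obj/f_eye.
So f_obj = 8 f_eye and 8 f_eye + f_eye = 54 cm, giving f_eye = 54/9 = 6.000 cm and f_obj = 48.000 cm.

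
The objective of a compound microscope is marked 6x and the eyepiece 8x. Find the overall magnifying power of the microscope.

The overall magnification of a compound microscope is the product of the objective and eyepiece magnifications:
M = M_obj x M_eye = 6 x 8 = 48.

48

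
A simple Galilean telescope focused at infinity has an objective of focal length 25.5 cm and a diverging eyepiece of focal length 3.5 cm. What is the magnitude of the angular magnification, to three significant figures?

7.29

|M| = f_obj/|f_eye| = 25.5/3.5 = 7.286.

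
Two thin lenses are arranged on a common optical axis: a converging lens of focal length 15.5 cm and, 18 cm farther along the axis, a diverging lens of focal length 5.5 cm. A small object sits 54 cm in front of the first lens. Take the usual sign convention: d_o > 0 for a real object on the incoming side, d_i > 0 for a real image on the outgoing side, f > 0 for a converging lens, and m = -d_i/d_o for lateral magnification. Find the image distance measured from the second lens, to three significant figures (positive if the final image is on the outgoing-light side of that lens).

11.7 cm

Lens 1: 1/d_i1 = 1/f_1 - 1/d_o1 = 1/15.5 - 1/54 = 0.04600 cm^-1, so d_i1 = 21.740 cm.
Since 21.740 cm > 18 cm, the first image lies past the second lens and serves as a virtual object: d_o2 = L - d_i1 = -3.740 cm.
Lens 2: 1/d_i2 = 1/f_2 - 1/d_o2 = 1/(-5.5) - 1/(-3.740) = 0.08554 cm^-1, so d_i2 = 11.690 cm.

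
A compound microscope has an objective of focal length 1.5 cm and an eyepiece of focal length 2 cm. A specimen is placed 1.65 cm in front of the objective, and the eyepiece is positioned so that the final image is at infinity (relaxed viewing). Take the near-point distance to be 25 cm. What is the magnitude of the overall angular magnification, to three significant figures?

125

Objective: 1/d_i = 1/f_obj - 1/d_o = 1/1.5 - 1/1.65 = 0.06061 cm^-1, so d_i = 16.500 cm.
m_obj = -d_i/d_o = -16.500/1.65 = -10.000.
Eyepiece angular magnification (image at infinity): M_eye = D/f_e = 25/2 = 12.500.
Overall M = m_obj x M_eye = (-10.000)(12.500) = -125.00.
|M| = 125.00.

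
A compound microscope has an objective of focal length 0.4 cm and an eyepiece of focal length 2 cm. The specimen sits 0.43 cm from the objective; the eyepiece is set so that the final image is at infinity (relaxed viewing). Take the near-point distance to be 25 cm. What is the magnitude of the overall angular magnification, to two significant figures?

Objective: 1/d_i = 1/f_obj - 1/d_o = 1/0.4 - 1/0.43 = 0.17442 cm^-1, so d_i = 5.733 cm.
m_obj = -d_i/d_o = -5.733/0.43 = -13.333.
Eyepiece angular magnification (image at infinity): M_eye = D/f_e = 25/2 = 12.500.
Overall M = m_obj x M_eye = (-13.333)(12.500) = -166.67.
|M| = 166.67.

170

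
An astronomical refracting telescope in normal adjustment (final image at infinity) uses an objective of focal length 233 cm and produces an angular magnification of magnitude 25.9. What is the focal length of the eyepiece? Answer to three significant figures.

9.00 cm

|M| = f_obj/f_eye, so f_eye = f_obj/|M| = 233/25.9 = 8.996 cm.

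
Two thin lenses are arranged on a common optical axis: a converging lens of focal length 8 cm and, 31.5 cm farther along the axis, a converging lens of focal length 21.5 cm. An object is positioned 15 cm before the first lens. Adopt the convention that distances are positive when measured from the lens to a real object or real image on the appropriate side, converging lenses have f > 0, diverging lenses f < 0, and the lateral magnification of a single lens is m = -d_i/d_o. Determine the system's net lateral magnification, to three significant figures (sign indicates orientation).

-3.44

Applying the thin-lens equation to the first lens, 1/8 = 1/15 + 1/d_i1, which gives d_i1 = 17.143 cm.
Its lateral magnification is m_1 = -d_i1/d_o1 = -(17.143)/15 = -1.1429.
The intermediate image is 17.143 cm to the right of lens 1, so d_o2 = L - d_i1 = 31.5 - 17.143 = 14.357 cm.
Applying the thin-lens equation again with f_2 = 21.5 cm and d_o2 = 14.357 cm gives d_i2 = -43.215 cm.
m_2 = -(-43.215)/(14.357) = 3.0100.
Total m = m_1 x m_2 = (-1.1429)(3.0100) = -3.4400.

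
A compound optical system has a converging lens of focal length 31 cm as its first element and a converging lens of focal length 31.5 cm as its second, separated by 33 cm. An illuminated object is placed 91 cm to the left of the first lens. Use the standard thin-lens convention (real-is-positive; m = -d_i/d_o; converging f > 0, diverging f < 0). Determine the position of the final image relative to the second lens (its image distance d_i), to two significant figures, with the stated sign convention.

9.7 cm

Applying the thin-lens equation to the first lens, 1/31 = 1/91 + 1/d_i1, which gives d_i1 = 47.017 cm.
Since 47.017 cm > 33 cm, the first image lies past the second lens and serves as a virtual object: d_o2 = L - d_i1 = -14.017 cm.
Applying the thin-lens equation again with f_2 = 31.5 cm and d_o2 = -14.017 cm gives d_i2 = 9.700 cm.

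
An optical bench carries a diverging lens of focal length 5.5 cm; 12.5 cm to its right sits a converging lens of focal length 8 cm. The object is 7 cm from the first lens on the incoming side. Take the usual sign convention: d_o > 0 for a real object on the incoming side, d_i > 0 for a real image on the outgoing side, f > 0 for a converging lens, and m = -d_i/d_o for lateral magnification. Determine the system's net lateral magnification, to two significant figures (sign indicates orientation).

-0.46

Applying the thin-lens equation to the first lens, 1/(-5.5) = 1/7 + 1/d_i1, which gives d_i1 = -3.080 cm.
Its lateral magnification is m_1 = -d_i1/d_o1 = -(-3.080)/7 = 0.4400.
The intermediate image is virtual, 3.080 cm to the left of lens 1, so d_o2 = L - d_i1 = 12.5 - (-3.080) = 15.580 cm.
Applying the thin-lens equation again with f_2 = 8 cm and d_o2 = 15.580 cm gives d_i2 = 16.443 cm.
m_2 = -(16.443)/(15.580) = -1.0554.
Total m = m_1 x m_2 = (0.4400)(-1.0554) = -0.4644.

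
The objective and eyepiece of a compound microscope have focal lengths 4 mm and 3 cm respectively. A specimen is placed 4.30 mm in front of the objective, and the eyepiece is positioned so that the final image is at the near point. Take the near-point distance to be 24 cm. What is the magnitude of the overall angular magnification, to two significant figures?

120

Convert to cm: f_obj = 4 mm = 0.4 cm; d_o = 4.30 mm = 0.43 cm.
Objective: 1/d_i = 1/f_obj - 1/d_o = 1/0.4 - 1/0.43 = 0.17442 cm^-1, so d_i = 5.733 cm.
m_obj = -d_i/d_o = -5.733/0.43 = -13.333.
Eyepiece angular magnification (image at near point): M_eye = 1 + D/f_e = 1 + 24/3 = 9.000.
Overall M = m_obj x M_eye = (-13.333)(9.000) = -120.00.
|M| = 120.00.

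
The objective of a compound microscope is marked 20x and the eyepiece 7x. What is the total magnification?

The overall magnification of a compound microscope is the product of the objective and eyepiece magnifications:
M = M_obj x M_eye = 20 x 7 = 140.

140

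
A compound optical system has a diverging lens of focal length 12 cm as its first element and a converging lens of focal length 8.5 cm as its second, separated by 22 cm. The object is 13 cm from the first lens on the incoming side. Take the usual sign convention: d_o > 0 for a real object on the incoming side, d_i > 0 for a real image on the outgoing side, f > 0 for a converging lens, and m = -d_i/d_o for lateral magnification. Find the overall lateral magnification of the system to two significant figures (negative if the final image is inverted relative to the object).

First lens: d_i1 = 1/(1/(-12) - 1/13) = -6.240 cm.
m_1 = -(-6.240)/13 = 0.4800.
With d_i1 < 0 the first image is virtual and lies on the object side; the object distance for lens 2 is d_o2 = 22 - (-6.240) = 28.240 cm.
Second lens: d_i2 = 1/(1/8.5 - 1/(28.240)) = 12.160 cm.
m_2 = -(12.160)/(28.240) = -0.4306.
Total m = m_1 x m_2 = (0.4800)(-0.4306) = -0.2067.

-0.21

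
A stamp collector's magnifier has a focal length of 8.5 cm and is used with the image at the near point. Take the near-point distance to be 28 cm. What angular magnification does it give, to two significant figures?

M = 1 + D/f = 1 + 28/8.5 = 4.294.

4.3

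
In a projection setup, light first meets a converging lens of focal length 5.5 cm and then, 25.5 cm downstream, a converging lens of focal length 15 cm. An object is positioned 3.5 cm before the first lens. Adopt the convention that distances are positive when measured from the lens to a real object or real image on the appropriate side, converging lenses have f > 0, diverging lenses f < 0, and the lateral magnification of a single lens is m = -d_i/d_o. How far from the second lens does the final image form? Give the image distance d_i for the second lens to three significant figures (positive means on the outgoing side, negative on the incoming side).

26.2 cm

First lens: d_i1 = 1/(1/5.5 - 1/3.5) = -9.625 cm.
With d_i1 < 0 the first image is virtual and lies on the object side; the object distance for lens 2 is d_o2 = 25.5 - (-9.625) = 35.125 cm.
Second lens: d_i2 = 1/(1/15 - 1/(35.125)) = 26.180 cm.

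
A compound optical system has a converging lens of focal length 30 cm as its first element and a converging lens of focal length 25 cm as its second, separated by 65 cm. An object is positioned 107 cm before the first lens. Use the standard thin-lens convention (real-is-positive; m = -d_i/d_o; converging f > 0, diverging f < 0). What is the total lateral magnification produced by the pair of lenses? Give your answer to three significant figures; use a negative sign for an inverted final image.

Applying the thin-lens equation to the first lens, 1/30 = 1/107 + 1/d_i1, which gives d_i1 = 41.688 cm.
Its lateral magnification is m_1 = -d_i1/d_o1 = -(41.688)/107 = -0.3896.
That image sits 23.312 cm in front of the second lens, so d_o2 = 23.312 cm.
Applying the thin-lens equation again with f_2 = 25 cm and d_o2 = 23.312 cm gives d_i2 = -345.192 cm.
m_2 = -(-345.192)/(23.312) = 14.8077.
The system's lateral magnification is m_1 m_2 = (-0.3896)(14.8077) = -5.7692.

-5.77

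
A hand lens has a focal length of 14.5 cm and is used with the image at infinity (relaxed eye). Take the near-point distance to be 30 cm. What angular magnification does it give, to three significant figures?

M = D/f = 30/14.5 = 2.069.

2.07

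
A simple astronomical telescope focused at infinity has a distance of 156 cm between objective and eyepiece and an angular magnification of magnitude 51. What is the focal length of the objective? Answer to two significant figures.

150 cm

In normal adjustment the tube length equals f_obj + f_eye and |M| = f_obj/f_eye.
So f_obj = 51 f_eye and 51 f_eye + f_eye = 156 cm, giving f_eye = 156/52 = 3.000 cm and f_obj = 153.000 cm.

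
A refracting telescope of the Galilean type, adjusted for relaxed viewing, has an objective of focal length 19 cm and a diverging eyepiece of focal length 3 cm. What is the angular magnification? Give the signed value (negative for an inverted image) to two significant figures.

M = -f_obj/f_eye = -19/(-3) = 6.333.

6.3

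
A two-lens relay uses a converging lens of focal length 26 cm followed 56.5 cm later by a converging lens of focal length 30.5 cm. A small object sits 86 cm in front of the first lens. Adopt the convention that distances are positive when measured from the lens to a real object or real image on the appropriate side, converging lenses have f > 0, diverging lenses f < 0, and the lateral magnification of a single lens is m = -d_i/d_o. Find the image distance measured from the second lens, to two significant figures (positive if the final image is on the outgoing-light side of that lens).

First lens: d_i1 = 1/(1/26 - 1/86) = 37.267 cm.
The intermediate image is 37.267 cm to the right of lens 1, so d_o2 = L - d_i1 = 56.5 - 37.267 = 19.233 cm.
Second lens: d_i2 = 1/(1/30.5 - 1/(19.233)) = -52.067 cm.

-52 cm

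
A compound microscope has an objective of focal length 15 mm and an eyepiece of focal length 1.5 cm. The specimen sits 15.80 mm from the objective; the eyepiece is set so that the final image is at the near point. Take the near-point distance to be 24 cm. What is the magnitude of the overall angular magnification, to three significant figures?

Convert to cm: f_obj = 15 mm = 1.5 cm; d_o = 15.80 mm = 1.58 cm.
Objective: 1/d_i = 1/f_obj - 1/d_o = 1/1.5 - 1/1.58 = 0.03376 cm^-1, so d_i = 29.625 cm.
m_obj = -d_i/d_o = -29.625/1.58 = -18.750.
Eyepiece angular magnification (image at near point): M_eye = 1 + D/f_e = 1 + 24/1.5 = 17.000.
Overall M = m_obj x M_eye = (-18.750)(17.000) = -318.75.
|M| = 318.75.

319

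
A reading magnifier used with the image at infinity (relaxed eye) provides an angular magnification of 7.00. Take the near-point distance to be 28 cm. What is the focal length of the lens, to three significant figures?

4.00 cm

For the image at infinity, M = D/f.
f = D/M = 28/7.0 = 4.000 cm.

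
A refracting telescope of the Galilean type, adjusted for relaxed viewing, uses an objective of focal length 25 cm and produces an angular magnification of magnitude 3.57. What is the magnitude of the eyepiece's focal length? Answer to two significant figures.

|M| = f_obj/|f_eye|, so |f_eye| = f_obj/|M| = 25/3.57 = 7.003 cm.
(The eyepiece is diverging, so its signed focal length is -7.003 cm.)

7.0 cm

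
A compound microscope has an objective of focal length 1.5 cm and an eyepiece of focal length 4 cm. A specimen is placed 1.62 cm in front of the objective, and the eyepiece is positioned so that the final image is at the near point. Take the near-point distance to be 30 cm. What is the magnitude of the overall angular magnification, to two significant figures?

110

Objective: 1/d_i = 1/f_obj - 1/d_o = 1/1.5 - 1/1.62 = 0.04938 cm^-1, so d_i = 20.250 cm.
m_obj = -d_i/d_o = -20.250/1.62 = -12.500.
Eyepiece angular magnification (image at near point): M_eye = 1 + D/f_e = 1 + 30/4 = 8.500.
Overall M = m_obj x M_eye = (-12.500)(8.500) = -106.25.
|M| = 106.25.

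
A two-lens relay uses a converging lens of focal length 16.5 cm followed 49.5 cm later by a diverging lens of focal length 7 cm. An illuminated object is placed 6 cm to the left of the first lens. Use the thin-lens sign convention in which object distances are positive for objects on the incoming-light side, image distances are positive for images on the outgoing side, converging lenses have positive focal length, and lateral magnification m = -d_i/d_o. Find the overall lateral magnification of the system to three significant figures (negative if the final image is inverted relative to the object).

Lens 1: 1/d_i1 = 1/f_1 - 1/d_o1 = 1/16.5 - 1/6 = -0.10606 cm^-1, so d_i1 = -9.429 cm.
m_1 = -(-9.429)/6 = 1.5714.
With d_i1 < 0 the first image is virtual and lies on the object side; the object distance for lens 2 is d_o2 = 49.5 - (-9.429) = 58.929 cm.
Lens 2: 1/d_i2 = 1/f_2 - 1/d_o2 = 1/(-7) - 1/(58.929) = -0.15983 cm^-1, so d_i2 = -6.257 cm.
m_2 = -(-6.257)/(58.929) = 0.1062.
Total m = m_1 x m_2 = (1.5714)(0.1062) = 0.1668.

0.167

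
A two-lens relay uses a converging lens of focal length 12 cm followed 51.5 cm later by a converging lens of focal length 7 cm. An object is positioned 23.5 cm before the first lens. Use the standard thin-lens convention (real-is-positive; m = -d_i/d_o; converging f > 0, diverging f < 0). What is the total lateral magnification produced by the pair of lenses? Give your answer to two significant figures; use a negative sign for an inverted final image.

First lens: d_i1 = 1/(1/12 - 1/23.5) = 24.522 cm.
m_1 = -(24.522)/23.5 = -1.0435.
The intermediate image is 24.522 cm to the right of lens 1, so d_o2 = L - d_i1 = 51.5 - 24.522 = 26.978 cm.
Second lens: d_i2 = 1/(1/7 - 1/(26.978)) = 9.453 cm.
m_2 = -(9.453)/(26.978) = -0.3504.
Total m = m_1 x m_2 = (-1.0435)(-0.3504) = 0.3656.

0.37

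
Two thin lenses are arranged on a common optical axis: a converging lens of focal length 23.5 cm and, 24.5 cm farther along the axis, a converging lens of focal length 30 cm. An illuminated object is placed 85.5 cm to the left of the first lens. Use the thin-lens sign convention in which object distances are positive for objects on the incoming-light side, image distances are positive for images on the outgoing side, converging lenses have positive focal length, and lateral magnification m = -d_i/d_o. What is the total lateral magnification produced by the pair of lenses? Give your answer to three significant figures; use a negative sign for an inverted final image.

Applying the thin-lens equation to the first lens, 1/23.5 = 1/85.5 + 1/d_i1, which gives d_i1 = 32.407 cm.
Its lateral magnification is m_1 = -d_i1/d_o1 = -(32.407)/85.5 = -0.3790.
This image would form 32.407 cm past lens 1, i.e. 7.907 cm beyond lens 2, so it is a virtual object for lens 2: d_o2 = 24.5 - 32.407 = -7.907 cm.
Applying the thin-lens equation again with f_2 = 30 cm and d_o2 = -7.907 cm gives d_i2 = 6.258 cm.
m_2 = -(6.258)/(-7.907) = 0.7914.
Total m = m_1 x m_2 = (-0.3790)(0.7914) = -0.3000.

-0.300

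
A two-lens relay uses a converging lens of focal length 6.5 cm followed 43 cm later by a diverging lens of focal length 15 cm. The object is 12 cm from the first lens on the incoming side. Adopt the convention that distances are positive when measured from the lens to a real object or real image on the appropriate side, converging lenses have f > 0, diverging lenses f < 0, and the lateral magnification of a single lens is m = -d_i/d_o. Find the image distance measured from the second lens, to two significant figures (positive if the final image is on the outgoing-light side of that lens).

First lens: d_i1 = 1/(1/6.5 - 1/12) = 14.182 cm.
The intermediate image is 14.182 cm to the right of lens 1, so d_o2 = L - d_i1 = 43 - 14.182 = 28.818 cm.
Second lens: d_i2 = 1/(1/(-15) - 1/(28.818)) = -9.865 cm.

-9.9 cm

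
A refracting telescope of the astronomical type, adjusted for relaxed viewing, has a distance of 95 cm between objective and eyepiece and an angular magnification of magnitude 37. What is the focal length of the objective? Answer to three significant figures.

92.5 cm

In normal adjustment the tube length equals f_obj + f_eye and |M| = f_obj/f_eye.
So f_obj = 37 f_eye and 37 f_eye + f_eye = 95 cm, giving f_eye = 95/38 = 2.500 cm and f_obj = 92.500 cm.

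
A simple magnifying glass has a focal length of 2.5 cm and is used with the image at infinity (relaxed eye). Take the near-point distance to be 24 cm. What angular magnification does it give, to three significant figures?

M = D/f = 24/2.5 = 9.600.

9.60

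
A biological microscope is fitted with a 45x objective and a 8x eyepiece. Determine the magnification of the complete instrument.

The overall magnification of a compound microscope is the product of the objective and eyepiece magnifications:
M = M_obj x M_eye = 45 x 8 = 360.

360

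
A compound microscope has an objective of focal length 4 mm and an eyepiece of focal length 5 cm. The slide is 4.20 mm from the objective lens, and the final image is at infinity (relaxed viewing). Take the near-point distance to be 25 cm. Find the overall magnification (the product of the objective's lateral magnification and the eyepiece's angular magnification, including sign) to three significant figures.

Convert to cm: f_obj = 4 mm = 0.4 cm; d_o = 4.20 mm = 0.42 cm.
Objective: 1/d_i = 1/f_obj - 1/d_o = 1/0.4 - 1/0.42 = 0.11905 cm^-1, so d_i = 8.400 cm.
m_obj = -d_i/d_o = -8.400/0.42 = -20.000.
Eyepiece angular magnification (image at infinity): M_eye = D/f_e = 25/5 = 5.000.
Overall M = m_obj x M_eye = (-20.000)(5.000) = -100.00.

-100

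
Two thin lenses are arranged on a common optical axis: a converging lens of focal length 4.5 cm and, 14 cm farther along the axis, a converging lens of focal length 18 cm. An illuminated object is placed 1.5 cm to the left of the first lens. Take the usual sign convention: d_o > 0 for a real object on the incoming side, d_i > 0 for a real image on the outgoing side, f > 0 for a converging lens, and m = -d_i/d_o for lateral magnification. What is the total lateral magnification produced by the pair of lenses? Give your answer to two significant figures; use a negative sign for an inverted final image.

15

Applying the thin-lens equation to the first lens, 1/4.5 = 1/1.5 + 1/d_i1, which gives d_i1 = -2.250 cm.
Its lateral magnification is m_1 = -d_i1/d_o1 = -(-2.250)/1.5 = 1.5000.
With d_i1 < 0 the first image is virtual and lies on the object side; the object distance for lens 2 is d_o2 = 14 - (-2.250) = 16.250 cm.
Applying the thin-lens equation again with f_2 = 18 cm and d_o2 = 16.250 cm gives d_i2 = -167.143 cm.
m_2 = -(-167.143)/(16.250) = 10.2857.
Overall magnification: m = m_1 m_2 = 15.4286.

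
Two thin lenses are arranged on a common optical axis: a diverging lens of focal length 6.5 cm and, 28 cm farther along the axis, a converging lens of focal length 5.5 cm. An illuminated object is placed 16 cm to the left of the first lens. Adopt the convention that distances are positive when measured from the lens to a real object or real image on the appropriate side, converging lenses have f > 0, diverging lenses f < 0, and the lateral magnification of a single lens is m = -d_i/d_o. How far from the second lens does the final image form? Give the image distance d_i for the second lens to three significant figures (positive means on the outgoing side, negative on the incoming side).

Applying the thin-lens equation to the first lens, 1/(-6.5) = 1/16 + 1/d_i1, which gives d_i1 = -4.622 cm.
The intermediate image is virtual, 4.622 cm to the left of lens 1, so d_o2 = L - d_i1 = 28 - (-4.622) = 32.622 cm.
Applying the thin-lens equation again with f_2 = 5.5 cm and d_o2 = 32.622 cm gives d_i2 = 6.615 cm.

6.62 cm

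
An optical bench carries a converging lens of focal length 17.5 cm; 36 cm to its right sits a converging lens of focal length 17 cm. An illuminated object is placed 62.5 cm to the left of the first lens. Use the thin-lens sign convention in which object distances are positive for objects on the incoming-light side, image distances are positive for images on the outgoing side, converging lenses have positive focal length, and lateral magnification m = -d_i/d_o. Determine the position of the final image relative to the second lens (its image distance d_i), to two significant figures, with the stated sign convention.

-37 cm

First lens: d_i1 = 1/(1/17.5 - 1/62.5) = 24.306 cm.
That image sits 11.694 cm in front of the second lens, so d_o2 = 11.694 cm.
Second lens: d_i2 = 1/(1/17 - 1/(11.694)) = -37.471 cm.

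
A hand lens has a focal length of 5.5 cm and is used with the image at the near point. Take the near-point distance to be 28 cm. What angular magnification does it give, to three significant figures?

6.09

M = 1 + D/f = 1 + 28/5.5 = 6.091.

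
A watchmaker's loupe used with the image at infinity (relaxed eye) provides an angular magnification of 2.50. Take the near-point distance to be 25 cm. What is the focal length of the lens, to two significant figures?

10 cm

For the image at infinity, M = D/f.
f = D/M = 25/2.5 = 10.000 cm.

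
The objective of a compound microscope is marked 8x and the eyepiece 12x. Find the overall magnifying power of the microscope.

96

The overall magnification of a compound microscope is the product of the objective and eyepiece magnifications:
M = M_obj x M_eye = 8 x 12 = 96.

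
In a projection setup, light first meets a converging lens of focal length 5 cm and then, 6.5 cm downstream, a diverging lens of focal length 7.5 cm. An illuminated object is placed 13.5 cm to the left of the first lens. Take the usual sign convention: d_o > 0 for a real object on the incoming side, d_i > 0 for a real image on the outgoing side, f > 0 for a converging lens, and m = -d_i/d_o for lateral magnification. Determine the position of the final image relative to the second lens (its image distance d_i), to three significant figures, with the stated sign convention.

1.78 cm

First lens: d_i1 = 1/(1/5 - 1/13.5) = 7.941 cm.
This image would form 7.941 cm past lens 1, i.e. 1.441 cm beyond lens 2, so it is a virtual object for lens 2: d_o2 = 6.5 - 7.941 = -1.441 cm.
Second lens: d_i2 = 1/(1/(-7.5) - 1/(-1.441)) = 1.784 cm.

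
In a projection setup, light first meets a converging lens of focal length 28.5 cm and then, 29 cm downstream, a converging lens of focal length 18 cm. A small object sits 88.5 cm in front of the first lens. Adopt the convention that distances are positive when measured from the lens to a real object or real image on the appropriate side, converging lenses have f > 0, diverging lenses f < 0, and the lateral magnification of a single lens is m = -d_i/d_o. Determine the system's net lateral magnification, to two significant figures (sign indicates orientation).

Applying the thin-lens equation to the first lens, 1/28.5 = 1/88.5 + 1/d_i1, which gives d_i1 = 42.038 cm.
Its lateral magnification is m_1 = -d_i1/d_o1 = -(42.038)/88.5 = -0.4750.
Since 42.038 cm > 29 cm, the first image lies past the second lens and serves as a virtual object: d_o2 = L - d_i1 = -13.038 cm.
Applying the thin-lens equation again with f_2 = 18 cm and d_o2 = -13.038 cm gives d_i2 = 7.561 cm.
m_2 = -(7.561)/(-13.038) = 0.5799.
Overall magnification: m = m_1 m_2 = -0.2755.

-0.28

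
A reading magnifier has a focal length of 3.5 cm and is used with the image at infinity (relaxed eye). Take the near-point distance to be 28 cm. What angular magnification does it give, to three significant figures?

M = D/f = 28/3.5 = 8.000.

8.00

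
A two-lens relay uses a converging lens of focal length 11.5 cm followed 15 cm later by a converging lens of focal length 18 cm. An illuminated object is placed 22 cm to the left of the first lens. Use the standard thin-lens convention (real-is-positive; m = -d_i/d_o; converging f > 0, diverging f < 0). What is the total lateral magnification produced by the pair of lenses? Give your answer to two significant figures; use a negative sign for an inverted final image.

Applying the thin-lens equation to the first lens, 1/11.5 = 1/22 + 1/d_i1, which gives d_i1 = 24.095 cm.
Its lateral magnification is m_1 = -d_i1/d_o1 = -(24.095)/22 = -1.0952.
Since 24.095 cm > 15 cm, the first image lies past the second lens and serves as a virtual object: d_o2 = L - d_i1 = -9.095 cm.
Applying the thin-lens equation again with f_2 = 18 cm and d_o2 = -9.095 cm gives d_i2 = 6.042 cm.
m_2 = -(6.042)/(-9.095) = 0.6643.
Overall magnification: m = m_1 m_2 = -0.7276.

-0.73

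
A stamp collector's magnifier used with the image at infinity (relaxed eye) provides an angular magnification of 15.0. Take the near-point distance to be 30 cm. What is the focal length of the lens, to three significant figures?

2.00 cm

For the image at infinity, M = D/f.
f = D/M = 30/15.0 = 2.000 cm.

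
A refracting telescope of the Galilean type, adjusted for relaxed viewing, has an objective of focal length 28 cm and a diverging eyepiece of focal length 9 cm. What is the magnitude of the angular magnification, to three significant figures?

|M| = f_obj/|f_eye| = 28/9 = 3.111.

3.11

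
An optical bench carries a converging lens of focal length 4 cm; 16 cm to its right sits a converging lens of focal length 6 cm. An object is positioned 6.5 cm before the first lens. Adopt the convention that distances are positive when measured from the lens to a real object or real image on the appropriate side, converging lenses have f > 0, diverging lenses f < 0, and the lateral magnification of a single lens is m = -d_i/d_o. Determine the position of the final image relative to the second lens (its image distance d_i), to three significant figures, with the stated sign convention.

-84.0 cm

Applying the thin-lens equation to the first lens, 1/4 = 1/6.5 + 1/d_i1, which gives d_i1 = 10.400 cm.
That image sits 5.600 cm in front of the second lens, so d_o2 = 5.600 cm.
Applying the thin-lens equation again with f_2 = 6 cm and d_o2 = 5.600 cm gives d_i2 = -84.000 cm.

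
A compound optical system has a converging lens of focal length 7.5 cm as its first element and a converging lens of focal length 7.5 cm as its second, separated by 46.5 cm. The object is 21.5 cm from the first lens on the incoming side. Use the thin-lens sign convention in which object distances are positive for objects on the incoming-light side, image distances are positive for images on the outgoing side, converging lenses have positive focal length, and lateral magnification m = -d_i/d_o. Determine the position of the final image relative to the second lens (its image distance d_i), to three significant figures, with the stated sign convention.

Applying the thin-lens equation to the first lens, 1/7.5 = 1/21.5 + 1/d_i1, which gives d_i1 = 11.518 cm.
Object distance for lens 2: d_o2 = 46.5 - 11.518 = 34.982 cm.
Applying the thin-lens equation again with f_2 = 7.5 cm and d_o2 = 34.982 cm gives d_i2 = 9.547 cm.

9.55 cm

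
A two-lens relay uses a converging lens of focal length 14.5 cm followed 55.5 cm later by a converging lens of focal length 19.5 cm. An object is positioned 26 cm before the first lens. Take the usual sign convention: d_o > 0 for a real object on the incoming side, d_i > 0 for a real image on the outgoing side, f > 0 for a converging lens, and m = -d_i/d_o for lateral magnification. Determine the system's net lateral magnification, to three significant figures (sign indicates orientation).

First lens: d_i1 = 1/(1/14.5 - 1/26) = 32.783 cm.
m_1 = -(32.783)/26 = -1.2609.
Object distance for lens 2: d_o2 = 55.5 - 32.783 = 22.717 cm.
Second lens: d_i2 = 1/(1/19.5 - 1/(22.717)) = 137.686 cm.
m_2 = -(137.686)/(22.717) = -6.0608.
The system's lateral magnification is m_1 m_2 = (-1.2609)(-6.0608) = 7.6419.

7.64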